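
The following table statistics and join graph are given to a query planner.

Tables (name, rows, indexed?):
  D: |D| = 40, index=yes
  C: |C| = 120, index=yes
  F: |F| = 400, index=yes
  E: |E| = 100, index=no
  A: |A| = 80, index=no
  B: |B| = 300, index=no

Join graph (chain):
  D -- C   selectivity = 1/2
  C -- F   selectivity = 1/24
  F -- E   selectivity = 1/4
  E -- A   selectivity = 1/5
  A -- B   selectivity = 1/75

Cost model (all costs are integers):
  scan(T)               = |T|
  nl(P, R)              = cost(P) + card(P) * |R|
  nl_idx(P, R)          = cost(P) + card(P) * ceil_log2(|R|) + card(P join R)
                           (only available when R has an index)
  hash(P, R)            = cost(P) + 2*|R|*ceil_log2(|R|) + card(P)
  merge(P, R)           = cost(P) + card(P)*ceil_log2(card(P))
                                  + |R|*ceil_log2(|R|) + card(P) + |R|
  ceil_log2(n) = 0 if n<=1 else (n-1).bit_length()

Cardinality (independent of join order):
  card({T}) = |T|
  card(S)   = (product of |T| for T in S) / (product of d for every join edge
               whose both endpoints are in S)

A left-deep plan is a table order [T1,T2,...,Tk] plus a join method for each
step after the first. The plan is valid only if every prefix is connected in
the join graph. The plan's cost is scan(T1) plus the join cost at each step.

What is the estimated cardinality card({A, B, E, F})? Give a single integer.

Tables in S: A(80), B(300), E(100), F(400)
Edges inside S: F-E(d=4), E-A(d=5), A-B(d=75)
numerator = 80 * 300 * 100 * 400 = 960000000
denominator = 4 * 5 * 75 = 1500
card(S) = 960000000 / 1500 = 640000

640000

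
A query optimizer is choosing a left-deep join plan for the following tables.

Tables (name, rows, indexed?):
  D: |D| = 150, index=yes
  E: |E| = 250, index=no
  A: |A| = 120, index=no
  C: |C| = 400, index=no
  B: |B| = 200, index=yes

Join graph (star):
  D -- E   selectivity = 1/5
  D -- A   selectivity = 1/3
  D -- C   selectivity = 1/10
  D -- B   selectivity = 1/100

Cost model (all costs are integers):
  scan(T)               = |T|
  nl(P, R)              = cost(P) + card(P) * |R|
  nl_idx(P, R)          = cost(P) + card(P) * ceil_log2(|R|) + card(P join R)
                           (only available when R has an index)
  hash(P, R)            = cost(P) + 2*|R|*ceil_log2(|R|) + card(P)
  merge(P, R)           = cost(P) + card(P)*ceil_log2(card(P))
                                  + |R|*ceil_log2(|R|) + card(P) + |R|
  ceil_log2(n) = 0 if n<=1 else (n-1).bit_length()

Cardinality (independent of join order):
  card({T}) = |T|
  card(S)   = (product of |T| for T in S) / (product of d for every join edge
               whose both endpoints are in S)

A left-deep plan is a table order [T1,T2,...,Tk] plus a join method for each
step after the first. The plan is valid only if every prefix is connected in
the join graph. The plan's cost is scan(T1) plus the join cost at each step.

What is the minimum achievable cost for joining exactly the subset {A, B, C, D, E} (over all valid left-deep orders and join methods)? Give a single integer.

Selinger DP over subsets of {A,B,C,D,E}:
  {D}: scan cost=150, card=150
  {E}: scan cost=250, card=250
  {A}: scan cost=120, card=120
  {C}: scan cost=400, card=400
  {B}: scan cost=200, card=200
  {DE}: card=7500; try (D,hash)→2900, (E,merge)→3750, (D,merge)→3850, (E,hash)→4300, (D,nl_idx)→9750, (E,nl)→37650 …(+1); best=2900 via (D,hash)
  {AD}: card=6000; try (A,hash)→1980, (D,merge)→2430, (A,merge)→2460, (D,hash)→2640, (D,nl_idx)→7080, (D,nl)→18120 …(+1); best=1980 via (A,hash)
  {CD}: card=6000; try (D,hash)→3200, (C,merge)→5500, (D,merge)→5750, (C,hash)→7500, (D,nl_idx)→9600, (C,nl)→60150 …(+1); best=3200 via (D,hash)
  {BD}: card=300; try (B,nl_idx)→1650, (D,nl_idx)→2100, (D,hash)→2800, (B,merge)→3300, (D,merge)→3350, (B,hash)→3500 …(+2); best=1650 via (B,nl_idx)
  {ADE}: card=300000; try (E,hash)→11980, (A,hash)→12080, (E,merge)→88230, (A,merge)→108860, (A,nl)→902900, (E,nl)→1501980; best=11980 via (E,hash)
  {CDE}: card=300000; try (E,hash)→13200, (C,hash)→17600, (E,merge)→89450, (C,merge)→111900, (E,nl)→1503200, (C,nl)→3002900; best=13200 via (E,hash)
  {BDE}: card=15000; try (E,hash)→5950, (E,merge)→6900, (B,hash)→13600, (E,nl)→76650, (B,nl_idx)→77900, (B,merge)→109700 …(+1); best=5950 via (E,hash)
  {ACD}: card=240000; try (A,hash)→10880, (C,hash)→15180, (A,merge)→88160, (C,merge)→89980, (A,nl)→723200, (C,nl)→2401980; best=10880 via (A,hash)
  {ABD}: card=12000; try (A,hash)→3630, (A,merge)→5610, (B,hash)→11180, (A,nl)→37650, (B,nl_idx)→61980, (B,merge)→87780 …(+1); best=3630 via (A,hash)
  {BCD}: card=12000; try (C,merge)→8650, (C,hash)→9150, (B,hash)→12400, (B,nl_idx)→63200, (B,merge)→89000, (C,nl)→121650 …(+1); best=8650 via (C,merge)
  {ACDE}: card=12000000; try (E,hash)→254880, (A,hash)→314880, (C,hash)→319180, (E,merge)→4573130, (A,merge)→6014160, (C,merge)→6015980 …(+3); best=254880 via (E,hash)
  {ABDE}: card=600000; try (E,hash)→19630, (A,hash)→22630, (E,merge)→185880, (A,merge)→231910, (B,hash)→315180, (A,nl)→1805950 …(+4); best=19630 via (E,hash)
  {BCDE}: card=600000; try (E,hash)→24650, (C,hash)→28150, (E,merge)→190900, (C,merge)→234950, (B,hash)→316400, (E,nl)→3008650 …(+4); best=24650 via (E,hash)
  {ABCD}: card=480000; try (A,hash)→22330, (C,hash)→22830, (C,merge)→187630, (A,merge)→189610, (B,hash)→254080, (A,nl)→1448650 …(+4); best=22330 via (A,hash)
  {ABCDE}: card=24000000; try (E,hash)→506330, (A,hash)→626330, (C,hash)→626830, (E,merge)→9624580, (B,hash)→12258080, (C,merge)→12623630 …(+7); best=506330 via (E,hash)

506330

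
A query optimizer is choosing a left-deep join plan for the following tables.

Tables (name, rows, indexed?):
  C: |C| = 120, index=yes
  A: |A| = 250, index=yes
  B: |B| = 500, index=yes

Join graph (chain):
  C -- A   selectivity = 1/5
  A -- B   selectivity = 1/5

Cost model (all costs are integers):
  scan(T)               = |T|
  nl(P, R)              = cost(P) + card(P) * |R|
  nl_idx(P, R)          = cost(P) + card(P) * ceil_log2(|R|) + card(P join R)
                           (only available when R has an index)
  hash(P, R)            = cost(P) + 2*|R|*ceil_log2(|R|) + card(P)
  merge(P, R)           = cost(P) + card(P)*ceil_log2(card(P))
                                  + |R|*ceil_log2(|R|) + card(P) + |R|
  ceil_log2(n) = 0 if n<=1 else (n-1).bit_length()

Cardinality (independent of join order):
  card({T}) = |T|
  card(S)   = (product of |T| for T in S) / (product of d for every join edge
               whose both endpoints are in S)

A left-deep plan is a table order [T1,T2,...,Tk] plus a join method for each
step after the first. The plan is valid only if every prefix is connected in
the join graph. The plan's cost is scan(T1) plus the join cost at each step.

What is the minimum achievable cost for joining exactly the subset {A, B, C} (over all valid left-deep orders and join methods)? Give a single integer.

Selinger DP over subsets of {A,B,C}:
  {C}: scan cost=120, card=120
  {A}: scan cost=250, card=250
  {B}: scan cost=500, card=500
  {AC}: card=6000; try (C,hash)→2180, (A,merge)→3330, (C,merge)→3460, (A,hash)→4240, (A,nl_idx)→7080, (C,nl_idx)→8000 …(+2); best=2180 via (C,hash)
  {AB}: card=25000; try (A,hash)→5000, (B,merge)→7500, (A,merge)→7750, (B,hash)→9500, (B,nl_idx)→27500, (A,nl_idx)→29500 …(+2); best=5000 via (A,hash)
  {ABC}: card=600000; try (B,hash)→17180, (C,hash)→31680, (B,merge)→91180, (C,merge)→405960, (B,nl_idx)→656180, (C,nl_idx)→780000 …(+2); best=17180 via (B,hash)

17180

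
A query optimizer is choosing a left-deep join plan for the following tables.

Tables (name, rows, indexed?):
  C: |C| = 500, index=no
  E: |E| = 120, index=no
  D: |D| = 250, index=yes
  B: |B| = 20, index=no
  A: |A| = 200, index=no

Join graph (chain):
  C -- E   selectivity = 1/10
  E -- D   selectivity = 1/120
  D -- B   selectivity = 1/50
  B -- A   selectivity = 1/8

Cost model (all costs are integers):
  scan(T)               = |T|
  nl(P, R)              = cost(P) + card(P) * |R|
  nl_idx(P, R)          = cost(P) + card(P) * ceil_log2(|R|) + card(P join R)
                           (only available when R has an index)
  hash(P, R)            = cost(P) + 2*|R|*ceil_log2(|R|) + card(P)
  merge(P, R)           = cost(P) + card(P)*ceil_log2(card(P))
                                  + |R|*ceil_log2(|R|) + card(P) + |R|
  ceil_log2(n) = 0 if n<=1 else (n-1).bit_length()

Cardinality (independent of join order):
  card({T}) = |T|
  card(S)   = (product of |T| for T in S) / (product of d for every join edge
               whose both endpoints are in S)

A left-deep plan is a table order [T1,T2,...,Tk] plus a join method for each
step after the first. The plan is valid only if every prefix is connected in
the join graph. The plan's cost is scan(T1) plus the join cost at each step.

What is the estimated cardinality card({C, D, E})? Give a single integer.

Tables in S: C(500), D(250), E(120)
Edges inside S: C-E(d=10), E-D(d=120)
numerator = 500 * 250 * 120 = 15000000
denominator = 10 * 120 = 1200
card(S) = 15000000 / 1200 = 12500

12500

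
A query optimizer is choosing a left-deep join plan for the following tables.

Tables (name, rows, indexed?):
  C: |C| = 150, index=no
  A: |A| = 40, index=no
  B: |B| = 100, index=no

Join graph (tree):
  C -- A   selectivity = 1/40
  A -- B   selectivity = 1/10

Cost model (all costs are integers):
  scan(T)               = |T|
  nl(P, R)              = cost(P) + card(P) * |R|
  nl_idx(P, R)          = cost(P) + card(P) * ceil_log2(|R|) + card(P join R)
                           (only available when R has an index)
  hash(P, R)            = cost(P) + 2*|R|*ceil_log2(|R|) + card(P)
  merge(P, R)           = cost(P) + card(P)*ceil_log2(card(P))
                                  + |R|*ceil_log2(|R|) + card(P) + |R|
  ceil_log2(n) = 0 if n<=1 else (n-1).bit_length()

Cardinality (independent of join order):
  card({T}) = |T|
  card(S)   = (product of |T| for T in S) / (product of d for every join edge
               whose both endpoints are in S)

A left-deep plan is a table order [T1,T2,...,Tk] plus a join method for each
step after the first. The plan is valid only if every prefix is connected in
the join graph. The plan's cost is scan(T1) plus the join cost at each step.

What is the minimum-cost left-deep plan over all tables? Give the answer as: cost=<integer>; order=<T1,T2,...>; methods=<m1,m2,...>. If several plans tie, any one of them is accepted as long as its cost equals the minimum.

cost=2330; order=C,A,B; methods=hash,hash

Selinger DP (subsets sized 1..n):
  {C}: scan cost=150, card=150
  {A}: scan cost=40, card=40
  {B}: scan cost=100, card=100
  {AC}: card=150; try (A,hash)→780, (C,merge)→1670, (A,merge)→1780, (C,hash)→2480, (C,nl)→6040, (A,nl)→6150; best=780 via (A,hash)
  {AB}: card=400; try (A,hash)→680, (B,merge)→1120, (A,merge)→1180, (B,hash)→1480, (B,nl)→4040, (A,nl)→4100; best=680 via (A,hash)
  {ABC}: card=1500; try (B,hash)→2330, (B,merge)→2930, (C,hash)→3480, (C,merge)→6030, (B,nl)→15780, (C,nl)→60680; best=2330 via (B,hash)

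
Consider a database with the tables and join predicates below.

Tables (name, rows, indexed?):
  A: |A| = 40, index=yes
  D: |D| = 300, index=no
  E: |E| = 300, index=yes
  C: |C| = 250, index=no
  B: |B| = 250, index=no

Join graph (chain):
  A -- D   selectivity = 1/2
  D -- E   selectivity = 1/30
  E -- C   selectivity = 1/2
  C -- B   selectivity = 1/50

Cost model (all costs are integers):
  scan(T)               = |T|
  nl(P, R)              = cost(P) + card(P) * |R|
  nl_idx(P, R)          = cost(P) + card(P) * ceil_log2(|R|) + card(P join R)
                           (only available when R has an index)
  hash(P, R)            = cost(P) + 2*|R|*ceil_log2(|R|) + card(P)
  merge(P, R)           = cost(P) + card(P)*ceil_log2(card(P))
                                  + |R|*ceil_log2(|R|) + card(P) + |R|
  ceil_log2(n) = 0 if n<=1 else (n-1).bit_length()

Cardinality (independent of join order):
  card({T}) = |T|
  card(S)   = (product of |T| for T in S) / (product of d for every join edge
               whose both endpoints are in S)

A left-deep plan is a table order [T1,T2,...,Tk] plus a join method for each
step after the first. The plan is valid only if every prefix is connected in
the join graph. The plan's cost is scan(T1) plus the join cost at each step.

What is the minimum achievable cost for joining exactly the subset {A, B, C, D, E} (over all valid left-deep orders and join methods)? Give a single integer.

Selinger DP over subsets of {A,B,C,D,E}:
  {A}: scan cost=40, card=40
  {D}: scan cost=300, card=300
  {E}: scan cost=300, card=300
  {C}: scan cost=250, card=250
  {B}: scan cost=250, card=250
  {AD}: card=6000; try (A,hash)→1080, (D,merge)→3320, (A,merge)→3580, (D,hash)→5480, (A,nl_idx)→8100, (D,nl)→12040 …(+1); best=1080 via (A,hash)
  {DE}: card=3000; try (E,hash)→6000, (E,nl_idx)→6000, (D,hash)→6000, (E,merge)→6300, (D,merge)→6300, (E,nl)→90300 …(+1); best=6000 via (E,hash)
  {CE}: card=37500; try (C,hash)→4600, (E,merge)→5500, (C,merge)→5550, (E,hash)→5900, (E,nl_idx)→40000, (E,nl)→75250 …(+1); best=4600 via (C,hash)
  {BC}: card=1250; try (C,hash)→4500, (B,hash)→4500, (C,merge)→4750, (B,merge)→4750, (C,nl)→62750, (B,nl)→62750; best=4500 via (C,hash)
  {ADE}: card=60000; try (A,hash)→9480, (E,hash)→12480, (A,merge)→45280, (A,nl_idx)→84000, (E,merge)→88080, (E,nl_idx)→115080 …(+2); best=9480 via (A,hash)
  {CDE}: card=375000; try (C,hash)→13000, (C,merge)→47250, (D,hash)→47500, (D,merge)→645100, (C,nl)→756000, (D,nl)→11254600; best=13000 via (C,hash)
  {BCE}: card=187500; try (E,hash)→11150, (E,merge)→22500, (B,hash)→46100, (E,nl_idx)→203250, (E,nl)→379500, (B,merge)→644350 …(+1); best=11150 via (E,hash)
  {ACDE}: card=7500000; try (C,hash)→73480, (A,hash)→388480, (C,merge)→1031730, (A,merge)→7513280, (A,nl_idx)→9763000, (C,nl)→15009480 …(+1); best=73480 via (C,hash)
  {BCDE}: card=1875000; try (D,hash)→204050, (B,hash)→392000, (D,merge)→3576650, (B,merge)→7515250, (D,nl)→56261150, (B,nl)→93763000; best=204050 via (D,hash)
  {ABCDE}: card=37500000; try (A,hash)→2079530, (B,hash)→7577480, (A,merge)→41454330, (A,nl_idx)→48954050, (A,nl)→75204050, (B,merge)→180075730 …(+1); best=2079530 via (A,hash)

2079530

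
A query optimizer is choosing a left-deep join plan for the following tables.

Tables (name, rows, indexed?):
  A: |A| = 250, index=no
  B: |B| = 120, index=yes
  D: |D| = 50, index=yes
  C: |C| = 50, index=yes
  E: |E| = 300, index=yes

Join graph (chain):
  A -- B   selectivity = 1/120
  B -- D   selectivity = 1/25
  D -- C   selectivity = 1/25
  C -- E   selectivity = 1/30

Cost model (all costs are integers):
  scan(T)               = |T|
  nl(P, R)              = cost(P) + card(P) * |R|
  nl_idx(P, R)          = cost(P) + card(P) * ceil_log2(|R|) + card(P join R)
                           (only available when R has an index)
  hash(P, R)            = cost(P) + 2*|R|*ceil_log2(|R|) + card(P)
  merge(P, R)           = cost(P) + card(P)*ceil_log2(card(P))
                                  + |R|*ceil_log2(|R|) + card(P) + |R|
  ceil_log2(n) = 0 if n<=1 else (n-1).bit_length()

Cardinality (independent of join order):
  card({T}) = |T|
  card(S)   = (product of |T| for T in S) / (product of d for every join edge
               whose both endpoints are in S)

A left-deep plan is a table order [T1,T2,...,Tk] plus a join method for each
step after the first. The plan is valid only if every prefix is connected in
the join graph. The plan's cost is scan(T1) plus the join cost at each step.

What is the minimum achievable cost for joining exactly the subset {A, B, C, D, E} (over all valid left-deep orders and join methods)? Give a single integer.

Selinger DP over subsets of {A,B,C,D,E}:
  {A}: scan cost=250, card=250
  {B}: scan cost=120, card=120
  {D}: scan cost=50, card=50
  {C}: scan cost=50, card=50
  {E}: scan cost=300, card=300
  {AB}: card=250; try (B,hash)→2180, (B,nl_idx)→2250, (A,merge)→3330, (B,merge)→3460, (A,hash)→4240, (A,nl)→30120 …(+1); best=2180 via (B,hash)
  {BD}: card=240; try (B,nl_idx)→640, (D,hash)→840, (D,nl_idx)→1080, (B,merge)→1360, (D,merge)→1430, (B,hash)→1780 …(+2); best=640 via (B,nl_idx)
  {CD}: card=100; try (D,nl_idx)→450, (C,nl_idx)→450, (D,hash)→700, (C,hash)→700, (D,merge)→750, (C,merge)→750 …(+2); best=450 via (D,nl_idx)
  {CE}: card=500; try (E,nl_idx)→1000, (C,hash)→1200, (C,nl_idx)→2600, (E,merge)→3400, (C,merge)→3650, (E,hash)→5500 …(+2); best=1000 via (E,nl_idx)
  {ABD}: card=500; try (D,hash)→3030, (D,nl_idx)→4180, (D,merge)→4780, (A,hash)→4880, (A,merge)→5050, (D,nl)→14680 …(+1); best=3030 via (D,hash)
  {BCD}: card=480; try (C,hash)→1480, (B,nl_idx)→1630, (B,merge)→2210, (B,hash)→2230, (C,nl_idx)→2560, (C,merge)→3150 …(+2); best=1480 via (C,hash)
  {CDE}: card=1000; try (D,hash)→2100, (E,nl_idx)→2350, (E,merge)→4250, (D,nl_idx)→5000, (E,hash)→5950, (D,merge)→6350 …(+2); best=2100 via (D,hash)
  {ABCD}: card=1000; try (C,hash)→4130, (A,hash)→5960, (C,nl_idx)→7030, (C,merge)→8380, (A,merge)→8530, (C,nl)→28030 …(+1); best=4130 via (C,hash)
  {BCDE}: card=4800; try (B,hash)→4780, (E,hash)→7360, (E,merge)→9280, (E,nl_idx)→10600, (B,nl_idx)→13900, (B,merge)→14060 …(+2); best=4780 via (B,hash)
  {ABCDE}: card=10000; try (E,hash)→10530, (A,hash)→13580, (E,merge)→18130, (E,nl_idx)→23130, (A,merge)→74230, (E,nl)→304130 …(+1); best=10530 via (E,hash)

10530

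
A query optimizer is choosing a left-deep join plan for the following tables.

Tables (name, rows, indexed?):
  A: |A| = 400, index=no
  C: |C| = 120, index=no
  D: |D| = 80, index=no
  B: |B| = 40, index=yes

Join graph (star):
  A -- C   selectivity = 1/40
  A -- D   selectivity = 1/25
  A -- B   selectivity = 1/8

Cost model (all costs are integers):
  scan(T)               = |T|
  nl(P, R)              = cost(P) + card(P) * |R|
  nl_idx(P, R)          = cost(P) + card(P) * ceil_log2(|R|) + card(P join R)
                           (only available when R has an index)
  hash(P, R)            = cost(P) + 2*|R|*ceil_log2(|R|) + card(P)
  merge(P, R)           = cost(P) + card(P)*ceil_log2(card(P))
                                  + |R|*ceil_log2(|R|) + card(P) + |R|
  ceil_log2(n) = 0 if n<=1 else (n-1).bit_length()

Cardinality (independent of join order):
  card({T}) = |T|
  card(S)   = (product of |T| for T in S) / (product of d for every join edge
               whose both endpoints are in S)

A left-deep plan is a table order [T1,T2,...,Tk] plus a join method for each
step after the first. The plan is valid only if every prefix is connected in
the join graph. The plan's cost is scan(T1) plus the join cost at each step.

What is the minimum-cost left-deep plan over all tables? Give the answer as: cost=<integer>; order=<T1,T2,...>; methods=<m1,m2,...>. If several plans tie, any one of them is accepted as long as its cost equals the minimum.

Selinger DP (subsets sized 1..n):
  {A}: scan cost=400, card=400
  {C}: scan cost=120, card=120
  {D}: scan cost=80, card=80
  {B}: scan cost=40, card=40
  {AC}: card=1200; try (C,hash)→2480, (A,merge)→5080, (C,merge)→5360, (A,hash)→7440, (A,nl)→48120, (C,nl)→48400; best=2480 via (C,hash)
  {AD}: card=1280; try (D,hash)→1920, (A,merge)→4720, (D,merge)→5040, (A,hash)→7360, (A,nl)→32080, (D,nl)→32400; best=1920 via (D,hash)
  {AB}: card=2000; try (B,hash)→1280, (A,merge)→4320, (B,merge)→4680, (B,nl_idx)→4800, (A,hash)→7280, (A,nl)→16040 …(+1); best=1280 via (B,hash)
  {ACD}: card=3840; try (D,hash)→4800, (C,hash)→4880, (D,merge)→17520, (C,merge)→18240, (D,nl)→98480, (C,nl)→155520; best=4800 via (D,hash)
  {ABC}: card=6000; try (B,hash)→4160, (C,hash)→4960, (B,nl_idx)→15680, (B,merge)→17160, (C,merge)→26240, (B,nl)→50480 …(+1); best=4160 via (B,hash)
  {ABD}: card=6400; try (B,hash)→3680, (D,hash)→4400, (B,nl_idx)→16000, (B,merge)→17560, (D,merge)→25920, (B,nl)→53120 …(+1); best=3680 via (B,hash)
  {ABCD}: card=19200; try (B,hash)→9120, (D,hash)→11280, (C,hash)→11760, (B,nl_idx)→47040, (B,merge)→55000, (D,merge)→88800 …(+4); best=9120 via (B,hash)

cost=9120; order=A,C,D,B; methods=hash,hash,hash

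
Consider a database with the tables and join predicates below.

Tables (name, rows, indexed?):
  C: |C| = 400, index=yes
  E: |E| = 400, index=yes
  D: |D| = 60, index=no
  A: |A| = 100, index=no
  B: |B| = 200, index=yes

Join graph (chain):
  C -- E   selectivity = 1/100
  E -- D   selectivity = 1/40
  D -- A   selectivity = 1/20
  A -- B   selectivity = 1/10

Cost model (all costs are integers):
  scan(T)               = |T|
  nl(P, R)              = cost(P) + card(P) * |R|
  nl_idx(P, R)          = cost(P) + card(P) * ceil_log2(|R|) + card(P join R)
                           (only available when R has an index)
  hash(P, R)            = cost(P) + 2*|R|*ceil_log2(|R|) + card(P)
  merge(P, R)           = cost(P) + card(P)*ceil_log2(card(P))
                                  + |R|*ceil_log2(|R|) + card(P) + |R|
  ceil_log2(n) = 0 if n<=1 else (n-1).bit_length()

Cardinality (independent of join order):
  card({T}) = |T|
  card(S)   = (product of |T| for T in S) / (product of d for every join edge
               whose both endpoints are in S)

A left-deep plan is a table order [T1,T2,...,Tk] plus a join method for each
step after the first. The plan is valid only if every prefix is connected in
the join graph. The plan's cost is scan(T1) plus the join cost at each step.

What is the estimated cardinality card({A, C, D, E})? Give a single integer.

12000

Tables in S: A(100), C(400), D(60), E(400)
Edges inside S: C-E(d=100), E-D(d=40), D-A(d=20)
numerator = 100 * 400 * 60 * 400 = 960000000
denominator = 100 * 40 * 20 = 80000
card(S) = 960000000 / 80000 = 12000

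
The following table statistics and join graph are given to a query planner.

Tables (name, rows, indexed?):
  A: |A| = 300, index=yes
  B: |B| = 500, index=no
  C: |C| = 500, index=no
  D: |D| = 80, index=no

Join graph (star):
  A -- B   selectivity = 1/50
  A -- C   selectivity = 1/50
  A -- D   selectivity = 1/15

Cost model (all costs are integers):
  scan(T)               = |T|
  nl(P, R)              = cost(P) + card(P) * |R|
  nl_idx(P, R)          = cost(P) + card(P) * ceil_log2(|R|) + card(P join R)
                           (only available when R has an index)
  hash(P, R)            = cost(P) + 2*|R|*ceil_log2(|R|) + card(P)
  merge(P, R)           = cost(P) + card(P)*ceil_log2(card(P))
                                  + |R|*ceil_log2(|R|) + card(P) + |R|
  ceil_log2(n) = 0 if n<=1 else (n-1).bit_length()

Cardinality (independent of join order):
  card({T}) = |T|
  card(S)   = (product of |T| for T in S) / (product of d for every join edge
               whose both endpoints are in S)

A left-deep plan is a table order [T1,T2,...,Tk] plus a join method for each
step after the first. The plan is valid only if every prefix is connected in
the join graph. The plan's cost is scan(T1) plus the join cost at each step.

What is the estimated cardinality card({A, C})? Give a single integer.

3000

Tables in S: A(300), C(500)
Edges inside S: A-C(d=50)
numerator = 300 * 500 = 150000
denominator = 50 = 50
card(S) = 150000 / 50 = 3000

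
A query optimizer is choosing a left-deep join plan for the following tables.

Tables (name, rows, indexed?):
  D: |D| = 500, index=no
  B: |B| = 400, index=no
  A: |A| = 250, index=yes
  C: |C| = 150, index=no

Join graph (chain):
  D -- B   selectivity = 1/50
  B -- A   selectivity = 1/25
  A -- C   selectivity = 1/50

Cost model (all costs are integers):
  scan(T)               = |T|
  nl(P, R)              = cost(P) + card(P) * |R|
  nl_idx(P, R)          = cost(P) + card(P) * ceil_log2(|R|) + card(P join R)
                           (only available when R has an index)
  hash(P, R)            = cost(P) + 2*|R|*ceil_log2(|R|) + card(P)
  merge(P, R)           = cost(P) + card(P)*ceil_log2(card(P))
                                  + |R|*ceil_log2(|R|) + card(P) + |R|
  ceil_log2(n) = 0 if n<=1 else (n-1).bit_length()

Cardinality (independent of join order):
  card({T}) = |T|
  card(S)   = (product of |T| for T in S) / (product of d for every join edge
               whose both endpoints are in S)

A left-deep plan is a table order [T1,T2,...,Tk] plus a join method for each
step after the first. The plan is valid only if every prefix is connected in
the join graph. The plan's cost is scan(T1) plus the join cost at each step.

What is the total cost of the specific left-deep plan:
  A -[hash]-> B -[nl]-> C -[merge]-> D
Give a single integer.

step 1: scan A: cost=250, card=250
step 2: join B via hash
    card(P join B) = 250*400/(25) = 4000
    cost = 250 + 2*400*9 + 250 = 7700
step 3: join C via nl
    card(P join C) = 4000*150/(50) = 12000
    cost = 7700 + 4000*150 = 607700
step 4: join D via merge
    card(P join D) = 12000*500/(50) = 120000
    cost = 607700 + 12000*14 + 500*9 + 12000 + 500 = 792700

792700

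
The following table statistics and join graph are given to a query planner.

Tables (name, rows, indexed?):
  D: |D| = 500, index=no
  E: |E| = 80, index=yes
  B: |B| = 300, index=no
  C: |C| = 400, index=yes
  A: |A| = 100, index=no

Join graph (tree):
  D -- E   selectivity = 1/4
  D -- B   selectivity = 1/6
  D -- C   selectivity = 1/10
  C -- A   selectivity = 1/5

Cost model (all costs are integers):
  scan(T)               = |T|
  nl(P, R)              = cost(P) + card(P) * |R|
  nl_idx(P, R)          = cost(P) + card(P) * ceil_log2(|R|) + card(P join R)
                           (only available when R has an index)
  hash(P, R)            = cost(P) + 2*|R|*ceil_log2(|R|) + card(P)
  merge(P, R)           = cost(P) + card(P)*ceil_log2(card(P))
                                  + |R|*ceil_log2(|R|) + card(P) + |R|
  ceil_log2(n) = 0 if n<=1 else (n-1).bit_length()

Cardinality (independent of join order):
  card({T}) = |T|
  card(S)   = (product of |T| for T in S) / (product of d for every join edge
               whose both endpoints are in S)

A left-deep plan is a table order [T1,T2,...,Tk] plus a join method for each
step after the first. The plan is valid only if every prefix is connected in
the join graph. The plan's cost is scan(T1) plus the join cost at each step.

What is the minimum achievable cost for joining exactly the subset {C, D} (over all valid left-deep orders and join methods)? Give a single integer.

Selinger DP over subsets of {C,D}:
  {D}: scan cost=500, card=500
  {C}: scan cost=400, card=400
  {CD}: card=20000; try (C,hash)→8200, (D,merge)→9400, (C,merge)→9500, (D,hash)→9800, (C,nl_idx)→25000, (D,nl)→200400 …(+1); best=8200 via (C,hash)

8200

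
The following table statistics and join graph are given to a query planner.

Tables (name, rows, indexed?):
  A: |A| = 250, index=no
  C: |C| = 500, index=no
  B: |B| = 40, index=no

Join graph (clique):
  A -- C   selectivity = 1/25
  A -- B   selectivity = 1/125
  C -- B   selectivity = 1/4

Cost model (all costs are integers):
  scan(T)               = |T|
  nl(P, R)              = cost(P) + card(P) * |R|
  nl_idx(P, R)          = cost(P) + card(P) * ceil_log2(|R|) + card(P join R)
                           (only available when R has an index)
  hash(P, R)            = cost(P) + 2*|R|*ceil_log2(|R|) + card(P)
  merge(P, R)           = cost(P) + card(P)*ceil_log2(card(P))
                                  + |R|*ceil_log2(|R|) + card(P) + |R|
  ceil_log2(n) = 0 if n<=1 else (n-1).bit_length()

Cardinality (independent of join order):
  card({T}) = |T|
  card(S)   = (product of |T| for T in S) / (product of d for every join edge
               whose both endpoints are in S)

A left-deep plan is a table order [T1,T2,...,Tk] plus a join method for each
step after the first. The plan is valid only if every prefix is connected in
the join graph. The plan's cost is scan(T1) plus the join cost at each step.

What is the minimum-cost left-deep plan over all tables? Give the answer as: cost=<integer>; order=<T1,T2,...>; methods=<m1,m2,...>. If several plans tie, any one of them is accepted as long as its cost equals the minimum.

cost=6620; order=A,B,C; methods=hash,merge

Selinger DP (subsets sized 1..n):
  {A}: scan cost=250, card=250
  {C}: scan cost=500, card=500
  {B}: scan cost=40, card=40
  {AC}: card=5000; try (A,hash)→5000, (C,merge)→7500, (A,merge)→7750, (C,hash)→9500, (C,nl)→125250, (A,nl)→125500; best=5000 via (A,hash)
  {AB}: card=80; try (B,hash)→980, (A,merge)→2570, (B,merge)→2780, (A,hash)→4080, (A,nl)→10040, (B,nl)→10250; best=980 via (B,hash)
  {BC}: card=5000; try (B,hash)→1480, (C,merge)→5320, (B,merge)→5780, (C,hash)→9080, (C,nl)→20040, (B,nl)→20500; best=1480 via (B,hash)
  {ABC}: card=400; try (C,merge)→6620, (C,hash)→10060, (B,hash)→10480, (A,hash)→10480, (C,nl)→40980, (A,merge)→73730 …(+3); best=6620 via (C,merge)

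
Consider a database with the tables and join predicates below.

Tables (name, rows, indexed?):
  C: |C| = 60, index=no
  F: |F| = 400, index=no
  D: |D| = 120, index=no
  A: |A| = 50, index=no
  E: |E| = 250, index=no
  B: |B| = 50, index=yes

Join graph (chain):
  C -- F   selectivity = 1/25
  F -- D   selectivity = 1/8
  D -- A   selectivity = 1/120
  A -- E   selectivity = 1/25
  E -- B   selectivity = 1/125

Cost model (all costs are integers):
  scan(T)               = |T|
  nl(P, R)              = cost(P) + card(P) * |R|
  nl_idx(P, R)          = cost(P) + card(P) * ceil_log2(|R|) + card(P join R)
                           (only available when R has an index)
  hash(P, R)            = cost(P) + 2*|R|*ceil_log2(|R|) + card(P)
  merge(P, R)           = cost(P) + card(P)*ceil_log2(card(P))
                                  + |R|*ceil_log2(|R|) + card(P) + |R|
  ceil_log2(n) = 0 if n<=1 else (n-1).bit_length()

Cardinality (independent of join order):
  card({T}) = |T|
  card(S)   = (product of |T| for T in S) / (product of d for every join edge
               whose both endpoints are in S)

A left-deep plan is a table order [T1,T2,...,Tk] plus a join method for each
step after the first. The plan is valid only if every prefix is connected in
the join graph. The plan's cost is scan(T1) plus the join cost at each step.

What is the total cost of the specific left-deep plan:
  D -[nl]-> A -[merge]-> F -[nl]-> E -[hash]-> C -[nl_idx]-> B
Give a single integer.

step 1: scan D: cost=120, card=120
step 2: join A via nl
    card(P join A) = 120*50/(120) = 50
    cost = 120 + 120*50 = 6120
step 3: join F via merge
    card(P join F) = 50*400/(8) = 2500
    cost = 6120 + 50*6 + 400*9 + 50 + 400 = 10470
step 4: join E via nl
    card(P join E) = 2500*250/(25) = 25000
    cost = 10470 + 2500*250 = 635470
step 5: join C via hash
    card(P join C) = 25000*60/(25) = 60000
    cost = 635470 + 2*60*6 + 25000 = 661190
step 6: join B via nl_idx
    card(P join B) = 60000*50/(125) = 24000
    cost = 661190 + 60000*6 + 24000 = 1045190

1045190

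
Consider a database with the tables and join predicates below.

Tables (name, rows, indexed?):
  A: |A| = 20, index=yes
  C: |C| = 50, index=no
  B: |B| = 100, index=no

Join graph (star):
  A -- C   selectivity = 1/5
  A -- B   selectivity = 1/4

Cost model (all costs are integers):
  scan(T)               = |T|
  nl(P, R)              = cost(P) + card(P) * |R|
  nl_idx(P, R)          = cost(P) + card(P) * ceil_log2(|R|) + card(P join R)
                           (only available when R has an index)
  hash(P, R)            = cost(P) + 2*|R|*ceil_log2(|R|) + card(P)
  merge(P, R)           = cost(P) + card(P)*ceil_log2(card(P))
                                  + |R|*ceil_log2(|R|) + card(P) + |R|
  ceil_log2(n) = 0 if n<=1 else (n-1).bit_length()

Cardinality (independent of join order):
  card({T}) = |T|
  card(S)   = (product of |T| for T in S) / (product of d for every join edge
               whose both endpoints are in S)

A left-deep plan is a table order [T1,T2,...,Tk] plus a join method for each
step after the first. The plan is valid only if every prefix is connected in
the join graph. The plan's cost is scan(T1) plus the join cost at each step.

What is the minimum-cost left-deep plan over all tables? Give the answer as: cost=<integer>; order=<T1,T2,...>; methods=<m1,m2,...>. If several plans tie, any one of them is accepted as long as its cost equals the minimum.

cost=1500; order=B,A,C; methods=hash,hash

Selinger DP (subsets sized 1..n):
  {A}: scan cost=20, card=20
  {C}: scan cost=50, card=50
  {B}: scan cost=100, card=100
  {AC}: card=200; try (A,hash)→300, (C,merge)→490, (A,nl_idx)→500, (A,merge)→520, (C,hash)→640, (C,nl)→1020 …(+1); best=300 via (A,hash)
  {AB}: card=500; try (A,hash)→400, (B,merge)→940, (A,merge)→1020, (A,nl_idx)→1100, (B,hash)→1440, (B,nl)→2020 …(+1); best=400 via (A,hash)
  {ABC}: card=5000; try (C,hash)→1500, (B,hash)→1900, (B,merge)→2900, (C,merge)→5750, (B,nl)→20300, (C,nl)→25400; best=1500 via (C,hash)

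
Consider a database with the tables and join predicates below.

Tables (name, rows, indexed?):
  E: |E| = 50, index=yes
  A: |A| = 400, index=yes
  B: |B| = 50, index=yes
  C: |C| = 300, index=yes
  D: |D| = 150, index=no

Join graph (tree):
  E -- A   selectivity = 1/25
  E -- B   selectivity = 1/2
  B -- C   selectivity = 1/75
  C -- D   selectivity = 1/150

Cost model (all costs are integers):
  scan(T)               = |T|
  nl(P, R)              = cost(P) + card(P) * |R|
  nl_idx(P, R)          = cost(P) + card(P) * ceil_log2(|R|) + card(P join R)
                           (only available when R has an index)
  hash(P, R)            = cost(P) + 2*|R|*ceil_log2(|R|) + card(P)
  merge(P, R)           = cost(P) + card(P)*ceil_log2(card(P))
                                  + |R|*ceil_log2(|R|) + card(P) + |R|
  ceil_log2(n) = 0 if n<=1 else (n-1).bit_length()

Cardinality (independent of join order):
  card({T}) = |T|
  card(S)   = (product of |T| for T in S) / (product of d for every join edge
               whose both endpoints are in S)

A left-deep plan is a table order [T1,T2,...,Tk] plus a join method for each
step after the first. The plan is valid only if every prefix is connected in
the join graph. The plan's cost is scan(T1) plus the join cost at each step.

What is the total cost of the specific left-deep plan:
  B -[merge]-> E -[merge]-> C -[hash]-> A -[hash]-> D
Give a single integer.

113350

step 1: scan B: cost=50, card=50
step 2: join E via merge
    card(P join E) = 50*50/(2) = 1250
    cost = 50 + 50*6 + 50*6 + 50 + 50 = 750
step 3: join C via merge
    card(P join C) = 1250*300/(75) = 5000
    cost = 750 + 1250*11 + 300*9 + 1250 + 300 = 18750
step 4: join A via hash
    card(P join A) = 5000*400/(25) = 80000
    cost = 18750 + 2*400*9 + 5000 = 30950
step 5: join D via hash
    card(P join D) = 80000*150/(150) = 80000
    cost = 30950 + 2*150*8 + 80000 = 113350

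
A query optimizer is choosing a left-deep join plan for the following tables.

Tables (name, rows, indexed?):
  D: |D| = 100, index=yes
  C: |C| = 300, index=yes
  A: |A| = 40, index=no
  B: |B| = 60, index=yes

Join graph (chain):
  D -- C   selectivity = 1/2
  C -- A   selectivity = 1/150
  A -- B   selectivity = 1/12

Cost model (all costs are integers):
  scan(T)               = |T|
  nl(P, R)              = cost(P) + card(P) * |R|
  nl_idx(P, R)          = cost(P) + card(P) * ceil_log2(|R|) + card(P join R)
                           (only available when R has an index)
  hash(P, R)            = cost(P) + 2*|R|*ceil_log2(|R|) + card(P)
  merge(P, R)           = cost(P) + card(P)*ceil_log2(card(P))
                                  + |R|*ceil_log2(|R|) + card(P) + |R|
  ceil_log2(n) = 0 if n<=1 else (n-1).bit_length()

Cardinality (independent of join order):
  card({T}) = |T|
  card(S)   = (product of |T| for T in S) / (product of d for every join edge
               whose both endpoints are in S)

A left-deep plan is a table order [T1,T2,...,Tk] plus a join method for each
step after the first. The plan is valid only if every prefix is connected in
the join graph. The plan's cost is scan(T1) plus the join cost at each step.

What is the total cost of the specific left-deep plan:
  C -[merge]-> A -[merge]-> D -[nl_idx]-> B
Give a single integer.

step 1: scan C: cost=300, card=300
step 2: join A via merge
    card(P join A) = 300*40/(150) = 80
    cost = 300 + 300*9 + 40*6 + 300 + 40 = 3580
step 3: join D via merge
    card(P join D) = 80*100/(2) = 4000
    cost = 3580 + 80*7 + 100*7 + 80 + 100 = 5020
step 4: join B via nl_idx
    card(P join B) = 4000*60/(12) = 20000
    cost = 5020 + 4000*6 + 20000 = 49020

49020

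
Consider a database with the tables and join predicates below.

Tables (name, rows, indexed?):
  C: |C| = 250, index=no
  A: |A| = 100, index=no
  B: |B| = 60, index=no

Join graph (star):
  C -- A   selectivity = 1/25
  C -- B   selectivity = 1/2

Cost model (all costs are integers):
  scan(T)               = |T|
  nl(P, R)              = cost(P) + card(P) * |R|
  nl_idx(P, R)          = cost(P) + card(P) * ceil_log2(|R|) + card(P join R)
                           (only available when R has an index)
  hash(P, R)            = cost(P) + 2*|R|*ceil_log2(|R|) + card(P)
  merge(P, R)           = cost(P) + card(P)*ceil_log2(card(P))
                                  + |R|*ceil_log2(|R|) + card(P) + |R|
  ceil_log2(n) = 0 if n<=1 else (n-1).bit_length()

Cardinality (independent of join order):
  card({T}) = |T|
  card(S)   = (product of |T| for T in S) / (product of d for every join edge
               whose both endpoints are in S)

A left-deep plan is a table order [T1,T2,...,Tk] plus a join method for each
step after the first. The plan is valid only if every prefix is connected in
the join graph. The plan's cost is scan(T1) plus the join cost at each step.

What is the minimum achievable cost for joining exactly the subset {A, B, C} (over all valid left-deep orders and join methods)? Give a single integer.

3620

Selinger DP over subsets of {A,B,C}:
  {C}: scan cost=250, card=250
  {A}: scan cost=100, card=100
  {B}: scan cost=60, card=60
  {AC}: card=1000; try (A,hash)→1900, (C,merge)→3150, (A,merge)→3300, (C,hash)→4200, (C,nl)→25100, (A,nl)→25250; best=1900 via (A,hash)
  {BC}: card=7500; try (B,hash)→1220, (C,merge)→2730, (B,merge)→2920, (C,hash)→4120, (C,nl)→15060, (B,nl)→15250; best=1220 via (B,hash)
  {ABC}: card=30000; try (B,hash)→3620, (A,hash)→10120, (B,merge)→13320, (B,nl)→61900, (A,merge)→107020, (A,nl)→751220; best=3620 via (B,hash)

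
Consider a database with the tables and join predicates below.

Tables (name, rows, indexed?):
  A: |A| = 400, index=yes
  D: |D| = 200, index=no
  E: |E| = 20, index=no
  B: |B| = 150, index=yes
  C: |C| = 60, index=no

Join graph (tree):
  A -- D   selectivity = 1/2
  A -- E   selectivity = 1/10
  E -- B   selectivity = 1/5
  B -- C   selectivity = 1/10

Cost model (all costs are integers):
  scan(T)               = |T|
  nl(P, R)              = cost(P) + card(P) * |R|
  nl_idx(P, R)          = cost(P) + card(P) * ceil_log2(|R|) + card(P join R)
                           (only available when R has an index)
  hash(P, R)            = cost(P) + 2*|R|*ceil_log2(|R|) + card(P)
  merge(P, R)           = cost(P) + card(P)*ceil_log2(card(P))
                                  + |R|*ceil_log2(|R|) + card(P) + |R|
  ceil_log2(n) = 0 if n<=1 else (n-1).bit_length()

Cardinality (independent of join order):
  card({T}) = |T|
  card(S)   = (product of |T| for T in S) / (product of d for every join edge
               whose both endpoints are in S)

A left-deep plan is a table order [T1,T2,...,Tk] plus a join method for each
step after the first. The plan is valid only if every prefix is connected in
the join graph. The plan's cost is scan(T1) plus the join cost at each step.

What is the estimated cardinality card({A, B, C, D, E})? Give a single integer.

14400000

Tables in S: A(400), B(150), C(60), D(200), E(20)
Edges inside S: A-D(d=2), A-E(d=10), E-B(d=5), B-C(d=10)
numerator = 400 * 150 * 60 * 200 * 20 = 14400000000
denominator = 2 * 10 * 5 * 10 = 1000
card(S) = 14400000000 / 1000 = 14400000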